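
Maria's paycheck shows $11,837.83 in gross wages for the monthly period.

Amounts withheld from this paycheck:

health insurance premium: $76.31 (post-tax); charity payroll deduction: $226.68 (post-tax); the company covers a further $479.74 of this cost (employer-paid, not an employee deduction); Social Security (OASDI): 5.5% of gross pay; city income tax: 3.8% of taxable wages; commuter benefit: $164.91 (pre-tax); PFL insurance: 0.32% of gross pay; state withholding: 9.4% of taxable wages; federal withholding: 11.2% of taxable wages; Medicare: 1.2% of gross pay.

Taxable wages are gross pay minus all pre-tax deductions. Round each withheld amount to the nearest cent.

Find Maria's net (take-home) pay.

$7,690.73

Commuter benefit: $164.91
Taxable wages = $11,837.83 − $164.91 = $11,672.92
Federal withholding: $11,672.92 × 0.112 = $1,307.37
City income tax: $11,672.92 × 0.038 = $443.57
State withholding: $11,672.92 × 0.094 = $1,097.25
Social Security (OASDI): $11,837.83 × 0.055 = $651.08
Medicare: $11,837.83 × 0.012 = $142.05
PFL insurance: $11,837.83 × 0.0032 = $37.88
Health insurance premium: $76.31
Charity payroll deduction: $226.68
(Employer's $479.74 toward charity payroll deduction is not withheld from the employee.)
Total deductions = $164.91 + $1,307.37 + $443.57 + $1,097.25 + $651.08 + $142.05 + $37.88 + $76.31 + $226.68 = $4,147.10
Net pay = $11,837.83 − $4,147.10 = $7,690.73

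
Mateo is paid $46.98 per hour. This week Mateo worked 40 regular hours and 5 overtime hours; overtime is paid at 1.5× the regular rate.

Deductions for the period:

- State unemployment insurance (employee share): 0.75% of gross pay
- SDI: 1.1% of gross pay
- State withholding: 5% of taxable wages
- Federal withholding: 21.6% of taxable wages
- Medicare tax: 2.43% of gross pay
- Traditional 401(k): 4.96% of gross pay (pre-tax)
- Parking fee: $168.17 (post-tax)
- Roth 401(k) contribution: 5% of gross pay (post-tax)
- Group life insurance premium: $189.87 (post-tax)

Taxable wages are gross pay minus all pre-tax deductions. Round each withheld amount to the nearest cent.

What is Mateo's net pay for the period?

$991.58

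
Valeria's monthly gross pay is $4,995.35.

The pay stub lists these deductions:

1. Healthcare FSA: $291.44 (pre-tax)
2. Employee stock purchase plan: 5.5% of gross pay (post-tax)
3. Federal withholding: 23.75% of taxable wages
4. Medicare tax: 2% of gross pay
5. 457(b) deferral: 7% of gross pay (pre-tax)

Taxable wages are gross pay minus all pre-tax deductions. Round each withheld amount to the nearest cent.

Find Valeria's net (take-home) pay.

$2,945.46

Healthcare FSA: $291.44
457(b) deferral: $4,995.35 × 0.07 = $349.67
Pre-tax total = $291.44 + $349.67 = $641.11
Taxable wages = $4,995.35 − $641.11 = $4,354.24
Federal withholding: $4,354.24 × 0.2375 = $1,034.13
Medicare tax: $4,995.35 × 0.02 = $99.91
Employee stock purchase plan: $4,995.35 × 0.055 = $274.74
Total deductions = $291.44 + $349.67 + $1,034.13 + $99.91 + $274.74 = $2,049.89
Net pay = $4,995.35 − $2,049.89 = $2,945.46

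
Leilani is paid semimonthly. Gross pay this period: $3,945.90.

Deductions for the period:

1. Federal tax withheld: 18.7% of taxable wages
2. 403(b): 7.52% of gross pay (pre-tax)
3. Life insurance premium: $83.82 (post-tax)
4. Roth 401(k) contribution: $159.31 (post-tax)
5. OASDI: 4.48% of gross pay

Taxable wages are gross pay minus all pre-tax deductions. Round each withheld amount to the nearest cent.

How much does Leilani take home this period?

$2,546.87

403(b): $3,945.90 × 0.0752 = $296.73
Taxable wages = $3,945.90 − $296.73 = $3,649.17
Federal tax withheld: $3,649.17 × 0.187 = $682.39
OASDI: $3,945.90 × 0.0448 = $176.78
Roth 401(k) contribution: $159.31
Life insurance premium: $83.82
Total deductions = $296.73 + $682.39 + $176.78 + $159.31 + $83.82 = $1,399.03
Net pay = $3,945.90 − $1,399.03 = $2,546.87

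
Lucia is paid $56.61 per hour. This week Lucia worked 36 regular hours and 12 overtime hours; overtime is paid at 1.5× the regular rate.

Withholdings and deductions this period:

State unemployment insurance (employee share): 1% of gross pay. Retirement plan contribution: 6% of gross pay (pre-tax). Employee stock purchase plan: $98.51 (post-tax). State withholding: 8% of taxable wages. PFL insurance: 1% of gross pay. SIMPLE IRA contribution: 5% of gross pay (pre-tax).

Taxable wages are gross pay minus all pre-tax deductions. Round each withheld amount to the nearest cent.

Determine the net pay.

$2,343.37

Regular pay: 36 × $56.61 = $2,037.96
Overtime pay: 12 × $56.61 × 1.5 = $1,018.98
Gross pay = $2,037.96 + $1,018.98 = $3,056.94
Retirement plan contribution: $3,056.94 × 0.06 = $183.42
SIMPLE IRA contribution: $3,056.94 × 0.05 = $152.85
Pre-tax total = $183.42 + $152.85 = $336.27
Taxable wages = $3,056.94 − $336.27 = $2,720.67
State withholding: $2,720.67 × 0.08 = $217.65
State unemployment insurance (employee share): $3,056.94 × 0.01 = $30.57
PFL insurance: $3,056.94 × 0.01 = $30.57
Employee stock purchase plan: $98.51
Total deductions = $183.42 + $152.85 + $217.65 + $30.57 + $30.57 + $98.51 = $713.57
Net pay = $3,056.94 − $713.57 = $2,343.37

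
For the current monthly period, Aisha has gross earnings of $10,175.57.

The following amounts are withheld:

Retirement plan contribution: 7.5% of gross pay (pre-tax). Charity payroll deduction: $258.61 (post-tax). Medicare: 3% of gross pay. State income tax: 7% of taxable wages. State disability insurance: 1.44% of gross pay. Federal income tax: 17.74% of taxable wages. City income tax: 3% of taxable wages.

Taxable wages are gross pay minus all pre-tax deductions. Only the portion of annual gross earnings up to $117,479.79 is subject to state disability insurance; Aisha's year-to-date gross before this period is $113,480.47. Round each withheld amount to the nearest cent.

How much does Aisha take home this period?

$6,179.93

Retirement plan contribution: $10,175.57 × 0.075 = $763.17
Taxable wages = $10,175.57 − $763.17 = $9,412.40
Federal income tax: $9,412.40 × 0.1774 = $1,669.76
City income tax: $9,412.40 × 0.03 = $282.37
State income tax: $9,412.40 × 0.07 = $658.87
State disability insurance: only $117,479.79 − $113,480.47 = $3,999.32 of this check is subject → $3,999.32 × 0.0144 = $57.59
Medicare: $10,175.57 × 0.03 = $305.27
Charity payroll deduction: $258.61
Total deductions = $763.17 + $1,669.76 + $282.37 + $658.87 + $57.59 + $305.27 + $258.61 = $3,995.64
Net pay = $10,175.57 − $3,995.64 = $6,179.93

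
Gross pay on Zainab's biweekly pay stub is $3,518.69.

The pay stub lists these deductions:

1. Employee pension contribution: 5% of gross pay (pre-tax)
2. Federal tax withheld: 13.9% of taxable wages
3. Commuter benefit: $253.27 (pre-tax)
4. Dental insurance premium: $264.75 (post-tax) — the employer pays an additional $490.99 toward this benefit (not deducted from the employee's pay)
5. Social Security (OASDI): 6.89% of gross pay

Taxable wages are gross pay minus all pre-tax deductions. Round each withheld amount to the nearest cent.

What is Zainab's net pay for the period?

Commuter benefit: $253.27
Employee pension contribution: $3,518.69 × 0.05 = $175.93
Pre-tax total = $253.27 + $175.93 = $429.20
Taxable wages = $3,518.69 − $429.20 = $3,089.49
Federal tax withheld: $3,089.49 × 0.139 = $429.44
Social Security (OASDI): $3,518.69 × 0.0689 = $242.44
Dental insurance premium: $264.75
(Employer's $490.99 toward dental insurance premium is not withheld from the employee.)
Total deductions = $253.27 + $175.93 + $429.44 + $242.44 + $264.75 = $1,365.83
Net pay = $3,518.69 − $1,365.83 = $2,152.86

$2,152.86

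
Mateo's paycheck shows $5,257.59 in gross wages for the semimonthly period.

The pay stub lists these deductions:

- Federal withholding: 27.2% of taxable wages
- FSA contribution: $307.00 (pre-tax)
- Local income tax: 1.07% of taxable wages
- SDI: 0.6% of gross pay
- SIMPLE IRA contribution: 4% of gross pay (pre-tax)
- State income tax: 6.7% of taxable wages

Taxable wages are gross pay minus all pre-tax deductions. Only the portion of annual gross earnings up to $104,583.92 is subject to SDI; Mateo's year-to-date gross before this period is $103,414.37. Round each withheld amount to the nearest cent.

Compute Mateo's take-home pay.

$3,075.59

SIMPLE IRA contribution: $5,257.59 × 0.04 = $210.30
FSA contribution: $307.00
Pre-tax total = $210.30 + $307.00 = $517.30
Taxable wages = $5,257.59 − $517.30 = $4,740.29
State income tax: $4,740.29 × 0.067 = $317.60
Local income tax: $4,740.29 × 0.0107 = $50.72
Federal withholding: $4,740.29 × 0.272 = $1,289.36
SDI: only $104,583.92 − $103,414.37 = $1,169.55 of this check is subject → $1,169.55 × 0.006 = $7.02
Total deductions = $210.30 + $307.00 + $317.60 + $50.72 + $1,289.36 + $7.02 = $2,182.00
Net pay = $5,257.59 − $2,182.00 = $3,075.59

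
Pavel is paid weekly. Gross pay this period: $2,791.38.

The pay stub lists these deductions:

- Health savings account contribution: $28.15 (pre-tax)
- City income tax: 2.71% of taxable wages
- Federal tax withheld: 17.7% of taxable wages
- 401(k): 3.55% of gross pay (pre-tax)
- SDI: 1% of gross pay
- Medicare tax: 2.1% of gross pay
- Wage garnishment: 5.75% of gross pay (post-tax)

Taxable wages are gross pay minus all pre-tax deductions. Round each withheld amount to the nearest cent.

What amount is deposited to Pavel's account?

$1,873.36

Health savings account contribution: $28.15
401(k): $2,791.38 × 0.0355 = $99.09
Pre-tax total = $28.15 + $99.09 = $127.24
Taxable wages = $2,791.38 − $127.24 = $2,664.14
Federal tax withheld: $2,664.14 × 0.177 = $471.55
City income tax: $2,664.14 × 0.0271 = $72.20
Medicare tax: $2,791.38 × 0.021 = $58.62
SDI: $2,791.38 × 0.01 = $27.91
Wage garnishment: $2,791.38 × 0.0575 = $160.50
Total deductions = $28.15 + $99.09 + $471.55 + $72.20 + $58.62 + $27.91 + $160.50 = $918.02
Net pay = $2,791.38 − $918.02 = $1,873.36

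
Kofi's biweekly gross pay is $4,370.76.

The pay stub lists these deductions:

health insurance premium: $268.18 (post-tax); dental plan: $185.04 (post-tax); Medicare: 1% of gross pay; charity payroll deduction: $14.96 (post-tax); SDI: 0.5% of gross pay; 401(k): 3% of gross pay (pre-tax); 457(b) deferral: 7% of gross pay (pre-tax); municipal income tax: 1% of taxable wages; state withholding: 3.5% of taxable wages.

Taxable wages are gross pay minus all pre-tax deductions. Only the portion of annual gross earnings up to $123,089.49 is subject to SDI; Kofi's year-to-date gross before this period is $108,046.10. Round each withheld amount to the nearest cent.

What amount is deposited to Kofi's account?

$3,222.93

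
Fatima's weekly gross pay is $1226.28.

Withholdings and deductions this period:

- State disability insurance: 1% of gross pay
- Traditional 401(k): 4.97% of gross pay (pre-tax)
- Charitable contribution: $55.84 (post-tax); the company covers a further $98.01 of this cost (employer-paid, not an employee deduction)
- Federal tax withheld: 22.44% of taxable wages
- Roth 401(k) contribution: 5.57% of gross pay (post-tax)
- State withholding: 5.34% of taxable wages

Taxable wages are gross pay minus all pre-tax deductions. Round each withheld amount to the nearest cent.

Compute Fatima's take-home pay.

$705.20

Traditional 401(k): $1226.28 × 0.0497 = $60.95
Taxable wages = $1226.28 − $60.95 = $1165.33
Federal tax withheld: $1165.33 × 0.2244 = $261.50
State withholding: $1165.33 × 0.0534 = $62.23
State disability insurance: $1226.28 × 0.01 = $12.26
Roth 401(k) contribution: $1226.28 × 0.0557 = $68.30
Charitable contribution: $55.84
(Employer's $98.01 toward charitable contribution is not withheld from the employee.)
Total deductions = $60.95 + $261.50 + $62.23 + $12.26 + $68.30 + $55.84 = $521.08
Net pay = $1226.28 − $521.08 = $705.20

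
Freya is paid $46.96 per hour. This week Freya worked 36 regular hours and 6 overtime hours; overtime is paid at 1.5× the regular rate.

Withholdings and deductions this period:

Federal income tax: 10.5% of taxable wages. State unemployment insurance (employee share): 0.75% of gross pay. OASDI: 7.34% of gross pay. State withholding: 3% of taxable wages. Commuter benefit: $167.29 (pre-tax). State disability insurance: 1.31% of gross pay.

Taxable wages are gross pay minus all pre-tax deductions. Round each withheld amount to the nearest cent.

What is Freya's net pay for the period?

$1484.57

Regular pay: 36 × $46.96 = $1690.56
Overtime pay: 6 × $46.96 × 1.5 = $422.64
Gross pay = $1690.56 + $422.64 = $2113.20
Commuter benefit: $167.29
Taxable wages = $2113.20 − $167.29 = $1945.91
Federal income tax: $1945.91 × 0.105 = $204.32
State withholding: $1945.91 × 0.03 = $58.38
State unemployment insurance (employee share): $2113.20 × 0.0075 = $15.85
State disability insurance: $2113.20 × 0.0131 = $27.68
OASDI: $2113.20 × 0.0734 = $155.11
Total deductions = $167.29 + $204.32 + $58.38 + $15.85 + $27.68 + $155.11 = $628.63
Net pay = $2113.20 − $628.63 = $1484.57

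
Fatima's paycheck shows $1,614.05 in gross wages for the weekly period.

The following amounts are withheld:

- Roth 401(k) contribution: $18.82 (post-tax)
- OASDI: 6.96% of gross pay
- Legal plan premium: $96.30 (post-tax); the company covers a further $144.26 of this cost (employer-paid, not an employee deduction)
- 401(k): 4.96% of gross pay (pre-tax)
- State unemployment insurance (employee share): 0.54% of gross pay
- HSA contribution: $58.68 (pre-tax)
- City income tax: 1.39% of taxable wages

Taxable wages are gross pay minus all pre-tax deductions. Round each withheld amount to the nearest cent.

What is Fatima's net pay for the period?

$1,218.62

401(k): $1,614.05 × 0.0496 = $80.06
HSA contribution: $58.68
Pre-tax total = $80.06 + $58.68 = $138.74
Taxable wages = $1,614.05 − $138.74 = $1,475.31
City income tax: $1,475.31 × 0.0139 = $20.51
State unemployment insurance (employee share): $1,614.05 × 0.0054 = $8.72
OASDI: $1,614.05 × 0.0696 = $112.34
Legal plan premium: $96.30
Roth 401(k) contribution: $18.82
(Employer's $144.26 toward legal plan premium is not withheld from the employee.)
Total deductions = $80.06 + $58.68 + $20.51 + $8.72 + $112.34 + $96.30 + $18.82 = $395.43
Net pay = $1,614.05 − $395.43 = $1,218.62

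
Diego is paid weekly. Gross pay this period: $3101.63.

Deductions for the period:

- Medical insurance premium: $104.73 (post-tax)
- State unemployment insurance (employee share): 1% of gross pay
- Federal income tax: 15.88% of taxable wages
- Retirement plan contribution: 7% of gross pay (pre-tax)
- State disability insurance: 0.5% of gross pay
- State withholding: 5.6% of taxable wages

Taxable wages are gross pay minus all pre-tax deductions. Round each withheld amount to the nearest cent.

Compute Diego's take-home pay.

Retirement plan contribution: $3101.63 × 0.07 = $217.11
Taxable wages = $3101.63 − $217.11 = $2884.52
State withholding: $2884.52 × 0.056 = $161.53
Federal income tax: $2884.52 × 0.1588 = $458.06
State unemployment insurance (employee share): $3101.63 × 0.01 = $31.02
State disability insurance: $3101.63 × 0.005 = $15.51
Medical insurance premium: $104.73
Total deductions = $217.11 + $161.53 + $458.06 + $31.02 + $15.51 + $104.73 = $987.96
Net pay = $3101.63 − $987.96 = $2113.67

$2113.67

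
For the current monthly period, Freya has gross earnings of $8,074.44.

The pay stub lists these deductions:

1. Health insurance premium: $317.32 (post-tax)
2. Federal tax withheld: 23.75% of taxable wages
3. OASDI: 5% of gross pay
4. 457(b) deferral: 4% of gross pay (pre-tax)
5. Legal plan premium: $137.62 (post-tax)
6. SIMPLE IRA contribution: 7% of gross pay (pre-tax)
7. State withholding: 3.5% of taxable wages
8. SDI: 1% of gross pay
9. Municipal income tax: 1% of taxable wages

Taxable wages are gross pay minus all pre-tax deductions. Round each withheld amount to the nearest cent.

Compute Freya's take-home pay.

457(b) deferral: $8,074.44 × 0.04 = $322.98
SIMPLE IRA contribution: $8,074.44 × 0.07 = $565.21
Pre-tax total = $322.98 + $565.21 = $888.19
Taxable wages = $8,074.44 − $888.19 = $7,186.25
Federal tax withheld: $7,186.25 × 0.2375 = $1,706.73
Municipal income tax: $7,186.25 × 0.01 = $71.86
State withholding: $7,186.25 × 0.035 = $251.52
SDI: $8,074.44 × 0.01 = $80.74
OASDI: $8,074.44 × 0.05 = $403.72
Health insurance premium: $317.32
Legal plan premium: $137.62
Total deductions = $322.98 + $565.21 + $1,706.73 + $71.86 + $251.52 + $80.74 + $403.72 + $317.32 + $137.62 = $3,857.70
Net pay = $8,074.44 − $3,857.70 = $4,216.74

$4,216.74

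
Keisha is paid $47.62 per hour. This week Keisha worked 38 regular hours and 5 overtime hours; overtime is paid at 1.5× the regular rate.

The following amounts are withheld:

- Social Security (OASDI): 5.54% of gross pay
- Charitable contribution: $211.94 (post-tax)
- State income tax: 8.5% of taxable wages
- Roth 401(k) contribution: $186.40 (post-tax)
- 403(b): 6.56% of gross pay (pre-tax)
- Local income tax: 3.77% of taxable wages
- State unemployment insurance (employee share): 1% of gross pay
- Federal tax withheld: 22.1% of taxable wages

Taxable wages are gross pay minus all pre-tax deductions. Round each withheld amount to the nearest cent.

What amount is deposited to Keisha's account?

$788.67

Regular pay: 38 × $47.62 = $1809.56
Overtime pay: 5 × $47.62 × 1.5 = $357.15
Gross pay = $1809.56 + $357.15 = $2166.71
403(b): $2166.71 × 0.0656 = $142.14
Taxable wages = $2166.71 − $142.14 = $2024.57
State income tax: $2024.57 × 0.085 = $172.09
Federal tax withheld: $2024.57 × 0.221 = $447.43
Local income tax: $2024.57 × 0.0377 = $76.33
State unemployment insurance (employee share): $2166.71 × 0.01 = $21.67
Social Security (OASDI): $2166.71 × 0.0554 = $120.04
Roth 401(k) contribution: $186.40
Charitable contribution: $211.94
Total deductions = $142.14 + $172.09 + $447.43 + $76.33 + $21.67 + $120.04 + $186.40 + $211.94 = $1378.04
Net pay = $2166.71 − $1378.04 = $788.67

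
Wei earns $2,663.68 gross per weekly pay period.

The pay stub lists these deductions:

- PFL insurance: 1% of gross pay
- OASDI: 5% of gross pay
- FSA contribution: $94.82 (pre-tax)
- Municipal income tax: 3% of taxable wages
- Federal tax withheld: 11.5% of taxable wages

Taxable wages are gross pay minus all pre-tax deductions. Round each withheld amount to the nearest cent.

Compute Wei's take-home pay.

FSA contribution: $94.82
Taxable wages = $2,663.68 − $94.82 = $2,568.86
Municipal income tax: $2,568.86 × 0.03 = $77.07
Federal tax withheld: $2,568.86 × 0.115 = $295.42
PFL insurance: $2,663.68 × 0.01 = $26.64
OASDI: $2,663.68 × 0.05 = $133.18
Total deductions = $94.82 + $77.07 + $295.42 + $26.64 + $133.18 = $627.13
Net pay = $2,663.68 − $627.13 = $2,036.55

$2,036.55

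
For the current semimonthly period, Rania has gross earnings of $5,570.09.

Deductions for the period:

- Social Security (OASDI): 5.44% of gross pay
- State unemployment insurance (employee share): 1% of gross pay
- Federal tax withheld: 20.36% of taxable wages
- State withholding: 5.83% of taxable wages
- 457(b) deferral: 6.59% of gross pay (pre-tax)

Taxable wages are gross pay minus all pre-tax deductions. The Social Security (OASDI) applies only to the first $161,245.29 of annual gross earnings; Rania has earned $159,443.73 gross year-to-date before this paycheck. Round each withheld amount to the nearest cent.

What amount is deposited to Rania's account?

457(b) deferral: $5,570.09 × 0.0659 = $367.07
Taxable wages = $5,570.09 − $367.07 = $5,203.02
State withholding: $5,203.02 × 0.0583 = $303.34
Federal tax withheld: $5,203.02 × 0.2036 = $1,059.33
Social Security (OASDI): only $161,245.29 − $159,443.73 = $1,801.56 of this check is subject → $1,801.56 × 0.0544 = $98.00
State unemployment insurance (employee share): $5,570.09 × 0.01 = $55.70
Total deductions = $367.07 + $303.34 + $1,059.33 + $98.00 + $55.70 = $1,883.44
Net pay = $5,570.09 − $1,883.44 = $3,686.65

$3,686.65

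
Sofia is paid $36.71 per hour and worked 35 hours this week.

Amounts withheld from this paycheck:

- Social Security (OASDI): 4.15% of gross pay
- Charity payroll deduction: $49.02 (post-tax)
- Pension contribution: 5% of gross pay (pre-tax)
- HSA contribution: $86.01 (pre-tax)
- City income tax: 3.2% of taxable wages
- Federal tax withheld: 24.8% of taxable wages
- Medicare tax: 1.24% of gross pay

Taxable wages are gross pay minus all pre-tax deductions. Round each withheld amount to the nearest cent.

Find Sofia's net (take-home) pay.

Gross pay: 35 × $36.71 = $1,284.85
HSA contribution: $86.01
Pension contribution: $1,284.85 × 0.05 = $64.24
Pre-tax total = $86.01 + $64.24 = $150.25
Taxable wages = $1,284.85 − $150.25 = $1,134.60
Federal tax withheld: $1,134.60 × 0.248 = $281.38
City income tax: $1,134.60 × 0.032 = $36.31
Medicare tax: $1,284.85 × 0.0124 = $15.93
Social Security (OASDI): $1,284.85 × 0.0415 = $53.32
Charity payroll deduction: $49.02
Total deductions = $86.01 + $64.24 + $281.38 + $36.31 + $15.93 + $53.32 + $49.02 = $586.21
Net pay = $1,284.85 − $586.21 = $698.64

$698.64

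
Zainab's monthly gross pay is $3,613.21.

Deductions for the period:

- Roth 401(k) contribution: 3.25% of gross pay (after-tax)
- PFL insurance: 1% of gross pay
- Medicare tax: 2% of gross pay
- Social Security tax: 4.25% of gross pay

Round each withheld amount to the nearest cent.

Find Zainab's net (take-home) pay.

$3,233.83

Medicare tax: $3,613.21 × 0.02 = $72.26
Social Security tax: $3,613.21 × 0.0425 = $153.56
PFL insurance: $3,613.21 × 0.01 = $36.13
Roth 401(k) contribution: $3,613.21 × 0.0325 = $117.43
Total deductions = $72.26 + $153.56 + $36.13 + $117.43 = $379.38
Net pay = $3,613.21 − $379.38 = $3,233.83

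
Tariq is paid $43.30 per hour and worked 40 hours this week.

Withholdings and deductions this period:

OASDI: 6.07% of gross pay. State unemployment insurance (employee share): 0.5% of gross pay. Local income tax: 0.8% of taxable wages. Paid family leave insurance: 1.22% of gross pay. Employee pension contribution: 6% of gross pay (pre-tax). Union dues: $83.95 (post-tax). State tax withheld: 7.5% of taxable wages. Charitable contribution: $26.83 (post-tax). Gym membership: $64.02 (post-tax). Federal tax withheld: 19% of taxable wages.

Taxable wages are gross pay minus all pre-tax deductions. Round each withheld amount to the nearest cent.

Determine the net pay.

Gross pay: 40 × $43.30 = $1732.00
Employee pension contribution: $1732.00 × 0.06 = $103.92
Taxable wages = $1732.00 − $103.92 = $1628.08
State tax withheld: $1628.08 × 0.075 = $122.11
Federal tax withheld: $1628.08 × 0.19 = $309.34
Local income tax: $1628.08 × 0.008 = $13.02
State unemployment insurance (employee share): $1732.00 × 0.005 = $8.66
Paid family leave insurance: $1732.00 × 0.0122 = $21.13
OASDI: $1732.00 × 0.0607 = $105.13
Charitable contribution: $26.83
Gym membership: $64.02
Union dues: $83.95
Total deductions = $103.92 + $122.11 + $309.34 + $13.02 + $8.66 + $21.13 + $105.13 + $26.83 + $64.02 + $83.95 = $858.11
Net pay = $1732.00 − $858.11 = $873.89

$873.89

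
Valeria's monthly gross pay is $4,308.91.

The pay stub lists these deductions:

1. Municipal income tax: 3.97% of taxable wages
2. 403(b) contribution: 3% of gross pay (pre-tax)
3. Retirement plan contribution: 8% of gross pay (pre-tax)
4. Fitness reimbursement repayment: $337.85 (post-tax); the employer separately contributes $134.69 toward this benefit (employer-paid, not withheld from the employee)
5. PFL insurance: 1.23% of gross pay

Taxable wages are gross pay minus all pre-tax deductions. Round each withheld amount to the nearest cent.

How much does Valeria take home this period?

403(b) contribution: $4,308.91 × 0.03 = $129.27
Retirement plan contribution: $4,308.91 × 0.08 = $344.71
Pre-tax total = $129.27 + $344.71 = $473.98
Taxable wages = $4,308.91 − $473.98 = $3,834.93
Municipal income tax: $3,834.93 × 0.0397 = $152.25
PFL insurance: $4,308.91 × 0.0123 = $53.00
Fitness reimbursement repayment: $337.85
(Employer's $134.69 toward fitness reimbursement repayment is not withheld from the employee.)
Total deductions = $129.27 + $344.71 + $152.25 + $53.00 + $337.85 = $1,017.08
Net pay = $4,308.91 − $1,017.08 = $3,291.83

$3,291.83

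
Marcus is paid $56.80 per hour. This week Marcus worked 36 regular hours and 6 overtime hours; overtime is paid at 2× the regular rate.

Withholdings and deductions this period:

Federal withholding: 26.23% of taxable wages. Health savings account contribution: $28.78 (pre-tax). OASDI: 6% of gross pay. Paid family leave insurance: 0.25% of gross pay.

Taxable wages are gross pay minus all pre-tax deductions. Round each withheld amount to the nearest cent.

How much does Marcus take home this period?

$1,819.63

Regular pay: 36 × $56.80 = $2,044.80
Overtime pay: 6 × $56.80 × 2 = $681.60
Gross pay = $2,044.80 + $681.60 = $2,726.40
Health savings account contribution: $28.78
Taxable wages = $2,726.40 − $28.78 = $2,697.62
Federal withholding: $2,697.62 × 0.2623 = $707.59
OASDI: $2,726.40 × 0.06 = $163.58
Paid family leave insurance: $2,726.40 × 0.0025 = $6.82
Total deductions = $28.78 + $707.59 + $163.58 + $6.82 = $906.77
Net pay = $2,726.40 − $906.77 = $1,819.63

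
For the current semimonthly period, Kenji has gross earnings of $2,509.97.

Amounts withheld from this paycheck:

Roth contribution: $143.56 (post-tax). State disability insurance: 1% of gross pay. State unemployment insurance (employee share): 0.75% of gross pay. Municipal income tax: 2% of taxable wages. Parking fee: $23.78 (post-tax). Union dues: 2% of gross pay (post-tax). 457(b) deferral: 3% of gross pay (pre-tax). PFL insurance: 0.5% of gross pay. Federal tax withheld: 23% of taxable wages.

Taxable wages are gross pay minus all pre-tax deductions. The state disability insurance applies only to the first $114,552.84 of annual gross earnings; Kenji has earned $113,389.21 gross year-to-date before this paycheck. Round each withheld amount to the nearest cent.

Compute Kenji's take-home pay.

$1,565.46

457(b) deferral: $2,509.97 × 0.03 = $75.30
Taxable wages = $2,509.97 − $75.30 = $2,434.67
Federal tax withheld: $2,434.67 × 0.23 = $559.97
Municipal income tax: $2,434.67 × 0.02 = $48.69
State disability insurance: only $114,552.84 − $113,389.21 = $1,163.63 of this check is subject → $1,163.63 × 0.01 = $11.64
State unemployment insurance (employee share): $2,509.97 × 0.0075 = $18.82
PFL insurance: $2,509.97 × 0.005 = $12.55
Union dues: $2,509.97 × 0.02 = $50.20
Roth contribution: $143.56
Parking fee: $23.78
Total deductions = $75.30 + $559.97 + $48.69 + $11.64 + $18.82 + $12.55 + $50.20 + $143.56 + $23.78 = $944.51
Net pay = $2,509.97 − $944.51 = $1,565.46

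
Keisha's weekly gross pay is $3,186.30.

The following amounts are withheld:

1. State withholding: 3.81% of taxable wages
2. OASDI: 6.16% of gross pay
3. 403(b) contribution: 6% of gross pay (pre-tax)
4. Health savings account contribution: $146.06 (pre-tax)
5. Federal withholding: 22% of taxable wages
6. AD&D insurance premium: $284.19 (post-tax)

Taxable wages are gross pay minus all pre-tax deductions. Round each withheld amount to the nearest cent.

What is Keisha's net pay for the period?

403(b) contribution: $3,186.30 × 0.06 = $191.18
Health savings account contribution: $146.06
Pre-tax total = $191.18 + $146.06 = $337.24
Taxable wages = $3,186.30 − $337.24 = $2,849.06
Federal withholding: $2,849.06 × 0.22 = $626.79
State withholding: $2,849.06 × 0.0381 = $108.55
OASDI: $3,186.30 × 0.0616 = $196.28
AD&D insurance premium: $284.19
Total deductions = $191.18 + $146.06 + $626.79 + $108.55 + $196.28 + $284.19 = $1,553.05
Net pay = $3,186.30 − $1,553.05 = $1,633.25

$1,633.25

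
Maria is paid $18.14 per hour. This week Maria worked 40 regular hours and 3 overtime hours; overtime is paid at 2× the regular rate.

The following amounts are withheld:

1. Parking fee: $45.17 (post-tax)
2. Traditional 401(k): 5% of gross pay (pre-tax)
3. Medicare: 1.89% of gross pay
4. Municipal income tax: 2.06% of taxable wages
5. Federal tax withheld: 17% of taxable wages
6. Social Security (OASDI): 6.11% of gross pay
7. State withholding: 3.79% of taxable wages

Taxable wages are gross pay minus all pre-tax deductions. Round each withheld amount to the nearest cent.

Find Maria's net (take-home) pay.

Regular pay: 40 × $18.14 = $725.60
Overtime pay: 3 × $18.14 × 2 = $108.84
Gross pay = $725.60 + $108.84 = $834.44
Traditional 401(k): $834.44 × 0.05 = $41.72
Taxable wages = $834.44 − $41.72 = $792.72
Municipal income tax: $792.72 × 0.0206 = $16.33
State withholding: $792.72 × 0.0379 = $30.04
Federal tax withheld: $792.72 × 0.17 = $134.76
Medicare: $834.44 × 0.0189 = $15.77
Social Security (OASDI): $834.44 × 0.0611 = $50.98
Parking fee: $45.17
Total deductions = $41.72 + $16.33 + $30.04 + $134.76 + $15.77 + $50.98 + $45.17 = $334.77
Net pay = $834.44 − $334.77 = $499.67

$499.67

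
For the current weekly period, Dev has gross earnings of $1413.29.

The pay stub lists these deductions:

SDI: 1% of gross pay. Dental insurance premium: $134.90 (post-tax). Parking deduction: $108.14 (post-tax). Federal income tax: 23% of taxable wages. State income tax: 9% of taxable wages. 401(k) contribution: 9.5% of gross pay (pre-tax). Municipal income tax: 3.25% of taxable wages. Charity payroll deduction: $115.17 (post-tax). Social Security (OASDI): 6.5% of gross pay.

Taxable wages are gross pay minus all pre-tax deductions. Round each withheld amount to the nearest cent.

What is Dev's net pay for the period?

401(k) contribution: $1413.29 × 0.095 = $134.26
Taxable wages = $1413.29 − $134.26 = $1279.03
State income tax: $1279.03 × 0.09 = $115.11
Federal income tax: $1279.03 × 0.23 = $294.18
Municipal income tax: $1279.03 × 0.0325 = $41.57
Social Security (OASDI): $1413.29 × 0.065 = $91.86
SDI: $1413.29 × 0.01 = $14.13
Dental insurance premium: $134.90
Parking deduction: $108.14
Charity payroll deduction: $115.17
Total deductions = $134.26 + $115.11 + $294.18 + $41.57 + $91.86 + $14.13 + $134.90 + $108.14 + $115.17 = $1049.32
Net pay = $1413.29 − $1049.32 = $363.97

$363.97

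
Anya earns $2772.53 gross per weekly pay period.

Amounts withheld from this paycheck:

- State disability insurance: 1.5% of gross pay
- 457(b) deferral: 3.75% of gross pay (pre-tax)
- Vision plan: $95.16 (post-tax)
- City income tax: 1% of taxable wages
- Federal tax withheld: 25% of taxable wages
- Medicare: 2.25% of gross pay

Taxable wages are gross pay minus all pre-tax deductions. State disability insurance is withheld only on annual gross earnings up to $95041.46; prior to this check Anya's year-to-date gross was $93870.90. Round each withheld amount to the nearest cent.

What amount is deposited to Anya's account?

$1799.63

457(b) deferral: $2772.53 × 0.0375 = $103.97
Taxable wages = $2772.53 − $103.97 = $2668.56
Federal tax withheld: $2668.56 × 0.25 = $667.14
City income tax: $2668.56 × 0.01 = $26.69
State disability insurance: only $95041.46 − $93870.90 = $1170.56 of this check is subject → $1170.56 × 0.015 = $17.56
Medicare: $2772.53 × 0.0225 = $62.38
Vision plan: $95.16
Total deductions = $103.97 + $667.14 + $26.69 + $17.56 + $62.38 + $95.16 = $972.90
Net pay = $2772.53 − $972.90 = $1799.63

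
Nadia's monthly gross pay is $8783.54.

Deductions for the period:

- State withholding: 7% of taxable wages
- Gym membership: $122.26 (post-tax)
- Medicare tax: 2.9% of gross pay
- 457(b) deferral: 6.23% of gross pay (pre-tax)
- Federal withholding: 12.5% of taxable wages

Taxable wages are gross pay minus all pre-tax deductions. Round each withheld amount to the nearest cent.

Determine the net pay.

457(b) deferral: $8783.54 × 0.0623 = $547.21
Taxable wages = $8783.54 − $547.21 = $8236.33
Federal withholding: $8236.33 × 0.125 = $1029.54
State withholding: $8236.33 × 0.07 = $576.54
Medicare tax: $8783.54 × 0.029 = $254.72
Gym membership: $122.26
Total deductions = $547.21 + $1029.54 + $576.54 + $254.72 + $122.26 = $2530.27
Net pay = $8783.54 − $2530.27 = $6253.27

$6253.27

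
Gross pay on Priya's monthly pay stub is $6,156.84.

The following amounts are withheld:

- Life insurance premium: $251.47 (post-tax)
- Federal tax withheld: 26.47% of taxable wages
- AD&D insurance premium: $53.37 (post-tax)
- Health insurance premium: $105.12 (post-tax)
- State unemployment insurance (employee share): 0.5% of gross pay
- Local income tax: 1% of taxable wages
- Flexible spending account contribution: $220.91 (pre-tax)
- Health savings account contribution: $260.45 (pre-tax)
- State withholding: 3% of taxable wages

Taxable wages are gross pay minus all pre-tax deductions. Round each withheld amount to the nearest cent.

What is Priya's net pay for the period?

$3,505.43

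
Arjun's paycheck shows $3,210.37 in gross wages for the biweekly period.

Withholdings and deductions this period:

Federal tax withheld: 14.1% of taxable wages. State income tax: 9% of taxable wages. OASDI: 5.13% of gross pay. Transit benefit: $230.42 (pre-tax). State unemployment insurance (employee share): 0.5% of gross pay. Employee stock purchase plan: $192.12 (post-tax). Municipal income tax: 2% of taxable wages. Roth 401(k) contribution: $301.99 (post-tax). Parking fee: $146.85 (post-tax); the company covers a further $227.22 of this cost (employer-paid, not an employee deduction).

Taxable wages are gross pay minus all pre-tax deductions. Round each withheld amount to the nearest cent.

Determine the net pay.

$1,410.28

Transit benefit: $230.42
Taxable wages = $3,210.37 − $230.42 = $2,979.95
Municipal income tax: $2,979.95 × 0.02 = $59.60
State income tax: $2,979.95 × 0.09 = $268.20
Federal tax withheld: $2,979.95 × 0.141 = $420.17
OASDI: $3,210.37 × 0.0513 = $164.69
State unemployment insurance (employee share): $3,210.37 × 0.005 = $16.05
Roth 401(k) contribution: $301.99
Parking fee: $146.85
Employee stock purchase plan: $192.12
(Employer's $227.22 toward parking fee is not withheld from the employee.)
Total deductions = $230.42 + $59.60 + $268.20 + $420.17 + $164.69 + $16.05 + $301.99 + $146.85 + $192.12 = $1,800.09
Net pay = $3,210.37 − $1,800.09 = $1,410.28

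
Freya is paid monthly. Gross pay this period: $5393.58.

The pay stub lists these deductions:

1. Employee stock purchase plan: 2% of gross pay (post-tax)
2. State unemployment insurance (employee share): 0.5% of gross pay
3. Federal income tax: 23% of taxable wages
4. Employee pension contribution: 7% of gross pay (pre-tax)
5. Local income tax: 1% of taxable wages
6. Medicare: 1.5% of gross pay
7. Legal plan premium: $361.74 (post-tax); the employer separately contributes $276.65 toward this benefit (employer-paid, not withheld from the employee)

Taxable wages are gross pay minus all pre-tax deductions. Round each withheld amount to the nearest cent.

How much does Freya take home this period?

$3234.70

Employee pension contribution: $5393.58 × 0.07 = $377.55
Taxable wages = $5393.58 − $377.55 = $5016.03
Local income tax: $5016.03 × 0.01 = $50.16
Federal income tax: $5016.03 × 0.23 = $1153.69
Medicare: $5393.58 × 0.015 = $80.90
State unemployment insurance (employee share): $5393.58 × 0.005 = $26.97
Employee stock purchase plan: $5393.58 × 0.02 = $107.87
Legal plan premium: $361.74
(Employer's $276.65 toward legal plan premium is not withheld from the employee.)
Total deductions = $377.55 + $50.16 + $1153.69 + $80.90 + $26.97 + $107.87 + $361.74 = $2158.88
Net pay = $5393.58 − $2158.88 = $3234.70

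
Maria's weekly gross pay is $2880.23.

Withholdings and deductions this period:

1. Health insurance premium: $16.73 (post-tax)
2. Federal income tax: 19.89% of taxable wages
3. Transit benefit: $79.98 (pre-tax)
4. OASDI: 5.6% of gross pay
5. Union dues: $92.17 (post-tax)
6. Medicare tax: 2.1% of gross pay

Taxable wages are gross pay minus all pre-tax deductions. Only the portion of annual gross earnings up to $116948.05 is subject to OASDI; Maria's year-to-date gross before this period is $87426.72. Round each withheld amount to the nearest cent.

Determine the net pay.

$1912.61

Transit benefit: $79.98
Taxable wages = $2880.23 − $79.98 = $2800.25
Federal income tax: $2800.25 × 0.1989 = $556.97
OASDI: cap not yet reached, full $2880.23 is subject → $2880.23 × 0.056 = $161.29
Medicare tax: $2880.23 × 0.021 = $60.48
Health insurance premium: $16.73
Union dues: $92.17
Total deductions = $79.98 + $556.97 + $161.29 + $60.48 + $16.73 + $92.17 = $967.62
Net pay = $2880.23 − $967.62 = $1912.61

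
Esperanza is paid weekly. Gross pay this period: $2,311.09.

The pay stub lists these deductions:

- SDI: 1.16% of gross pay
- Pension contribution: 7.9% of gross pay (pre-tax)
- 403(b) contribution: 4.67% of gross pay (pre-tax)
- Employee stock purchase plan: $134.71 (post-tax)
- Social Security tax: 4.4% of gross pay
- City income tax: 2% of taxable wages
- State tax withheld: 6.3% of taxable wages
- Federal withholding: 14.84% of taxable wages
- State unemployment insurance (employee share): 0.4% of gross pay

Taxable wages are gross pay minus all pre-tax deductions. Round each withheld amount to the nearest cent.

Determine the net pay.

403(b) contribution: $2,311.09 × 0.0467 = $107.93
Pension contribution: $2,311.09 × 0.079 = $182.58
Pre-tax total = $107.93 + $182.58 = $290.51
Taxable wages = $2,311.09 − $290.51 = $2,020.58
State tax withheld: $2,020.58 × 0.063 = $127.30
City income tax: $2,020.58 × 0.02 = $40.41
Federal withholding: $2,020.58 × 0.1484 = $299.85
Social Security tax: $2,311.09 × 0.044 = $101.69
SDI: $2,311.09 × 0.0116 = $26.81
State unemployment insurance (employee share): $2,311.09 × 0.004 = $9.24
Employee stock purchase plan: $134.71
Total deductions = $107.93 + $182.58 + $127.30 + $40.41 + $299.85 + $101.69 + $26.81 + $9.24 + $134.71 = $1,030.52
Net pay = $2,311.09 − $1,030.52 = $1,280.57

$1,280.57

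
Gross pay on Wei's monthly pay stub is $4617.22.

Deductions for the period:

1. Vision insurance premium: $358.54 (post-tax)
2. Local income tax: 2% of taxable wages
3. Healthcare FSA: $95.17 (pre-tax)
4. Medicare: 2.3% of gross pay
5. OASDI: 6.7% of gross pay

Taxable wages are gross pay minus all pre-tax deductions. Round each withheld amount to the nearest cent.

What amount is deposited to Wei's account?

$3657.52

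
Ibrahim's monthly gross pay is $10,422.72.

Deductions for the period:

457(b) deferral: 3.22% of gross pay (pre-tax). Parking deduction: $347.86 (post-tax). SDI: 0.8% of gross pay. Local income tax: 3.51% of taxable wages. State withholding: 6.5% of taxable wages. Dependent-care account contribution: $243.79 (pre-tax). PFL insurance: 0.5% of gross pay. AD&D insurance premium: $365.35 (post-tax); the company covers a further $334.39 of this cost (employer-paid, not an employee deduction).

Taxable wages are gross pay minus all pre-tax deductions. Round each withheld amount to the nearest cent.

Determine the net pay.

$8,009.30

457(b) deferral: $10,422.72 × 0.0322 = $335.61
Dependent-care account contribution: $243.79
Pre-tax total = $335.61 + $243.79 = $579.40
Taxable wages = $10,422.72 − $579.40 = $9,843.32
State withholding: $9,843.32 × 0.065 = $639.82
Local income tax: $9,843.32 × 0.0351 = $345.50
PFL insurance: $10,422.72 × 0.005 = $52.11
SDI: $10,422.72 × 0.008 = $83.38
Parking deduction: $347.86
AD&D insurance premium: $365.35
(Employer's $334.39 toward AD&D insurance premium is not withheld from the employee.)
Total deductions = $335.61 + $243.79 + $639.82 + $345.50 + $52.11 + $83.38 + $347.86 + $365.35 = $2,413.42
Net pay = $10,422.72 − $2,413.42 = $8,009.30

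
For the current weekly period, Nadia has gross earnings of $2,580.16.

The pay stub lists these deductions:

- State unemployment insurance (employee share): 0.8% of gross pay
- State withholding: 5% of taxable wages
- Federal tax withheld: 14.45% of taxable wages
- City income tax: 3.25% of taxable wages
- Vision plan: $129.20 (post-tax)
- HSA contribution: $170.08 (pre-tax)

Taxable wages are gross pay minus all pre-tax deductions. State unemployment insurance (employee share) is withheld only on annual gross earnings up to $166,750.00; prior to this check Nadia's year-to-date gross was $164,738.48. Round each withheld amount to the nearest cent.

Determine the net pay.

HSA contribution: $170.08
Taxable wages = $2,580.16 − $170.08 = $2,410.08
Federal tax withheld: $2,410.08 × 0.1445 = $348.26
State withholding: $2,410.08 × 0.05 = $120.50
City income tax: $2,410.08 × 0.0325 = $78.33
State unemployment insurance (employee share): only $166,750.00 − $164,738.48 = $2,011.52 of this check is subject → $2,011.52 × 0.008 = $16.09
Vision plan: $129.20
Total deductions = $170.08 + $348.26 + $120.50 + $78.33 + $16.09 + $129.20 = $862.46
Net pay = $2,580.16 − $862.46 = $1,717.70

$1,717.70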